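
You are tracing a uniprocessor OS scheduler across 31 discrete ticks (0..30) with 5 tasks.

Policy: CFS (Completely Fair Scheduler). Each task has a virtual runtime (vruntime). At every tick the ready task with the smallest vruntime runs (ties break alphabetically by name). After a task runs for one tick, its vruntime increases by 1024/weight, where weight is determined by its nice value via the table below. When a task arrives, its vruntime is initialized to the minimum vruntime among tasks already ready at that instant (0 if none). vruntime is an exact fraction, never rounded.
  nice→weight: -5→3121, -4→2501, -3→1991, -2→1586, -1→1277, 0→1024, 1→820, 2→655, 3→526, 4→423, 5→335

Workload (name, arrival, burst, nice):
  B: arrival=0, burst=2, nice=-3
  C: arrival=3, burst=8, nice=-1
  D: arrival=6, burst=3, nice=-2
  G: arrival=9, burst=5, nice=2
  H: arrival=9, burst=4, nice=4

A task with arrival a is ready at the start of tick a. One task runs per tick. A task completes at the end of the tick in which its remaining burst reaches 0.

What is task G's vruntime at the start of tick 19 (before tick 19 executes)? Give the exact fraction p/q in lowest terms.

t=0: vr[B=0] → run B
t=1: vr[B=1024/1991] → run B
t=2: (idle)
t=3: vr[C=0] → run C
t=4: vr[C=1024/1277] → run C
t=5: vr[C=2048/1277] → run C
t=6: vr[C=3072/1277 D=3072/1277] → run C
t=7: vr[C=4096/1277 D=3072/1277] → run D
t=8: vr[C=4096/1277 D=3089920/1012661] → run D
t=9: vr[C=4096/1277 D=3743744/1012661 G=4096/1277 H=4096/1277] → run C
t=10: vr[C=5120/1277 D=3743744/1012661 G=4096/1277 H=4096/1277] → run G
t=11: vr[C=5120/1277 D=3743744/1012661 G=3990528/836435 H=4096/1277] → run H
t=12: vr[C=5120/1277 D=3743744/1012661 G=3990528/836435 H=3040256/540171] → run D
t=13: vr[C=5120/1277 G=3990528/836435 H=3040256/540171] → run C
t=14: vr[C=6144/1277 G=3990528/836435 H=3040256/540171] → run G
t=15: vr[C=6144/1277 G=5298176/836435 H=3040256/540171] → run C
t=16: vr[C=7168/1277 G=5298176/836435 H=3040256/540171] → run C
t=17: vr[G=5298176/836435 H=3040256/540171] → run H
t=18: vr[G=5298176/836435 H=4347904/540171] → run G
t=19: vr[G=6605824/836435 H=4347904/540171] → run G
t=20: vr[G=7913472/836435 H=4347904/540171] → run H
t=21: vr[G=7913472/836435 H=1885184/180057] → run G
t=22: vr[H=1885184/180057] → run H
t=23: (idle)
t=24: (idle)
t=25: (idle)
t=26: (idle)
t=27: (idle)
t=28: (idle)
t=29: (idle)
t=30: (idle)

vruntime(G, start of tick 19) = 6605824/836435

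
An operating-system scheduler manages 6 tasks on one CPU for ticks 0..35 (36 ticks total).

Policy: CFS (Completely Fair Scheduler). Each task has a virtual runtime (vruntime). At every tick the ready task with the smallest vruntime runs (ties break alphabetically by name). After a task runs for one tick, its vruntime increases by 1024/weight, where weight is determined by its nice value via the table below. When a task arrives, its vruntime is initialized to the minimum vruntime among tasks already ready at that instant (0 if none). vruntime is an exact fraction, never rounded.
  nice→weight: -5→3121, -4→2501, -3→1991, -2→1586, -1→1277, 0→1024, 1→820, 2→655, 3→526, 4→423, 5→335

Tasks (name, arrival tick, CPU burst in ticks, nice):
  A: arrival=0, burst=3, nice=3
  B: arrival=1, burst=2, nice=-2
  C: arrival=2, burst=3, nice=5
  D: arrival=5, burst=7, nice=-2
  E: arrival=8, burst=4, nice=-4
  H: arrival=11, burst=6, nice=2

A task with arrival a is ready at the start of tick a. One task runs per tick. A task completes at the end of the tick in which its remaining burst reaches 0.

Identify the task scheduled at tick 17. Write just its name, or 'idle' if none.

t=0: vr[A=0] → run A
t=1: vr[A=512/263 B=512/263] → run A
t=2: vr[A=1024/263 B=512/263 C=512/263] → run B
t=3: vr[A=1024/263 B=540672/208559 C=512/263] → run C
t=4: vr[A=1024/263 B=540672/208559 C=440832/88105] → run B
t=5: vr[A=1024/263 C=440832/88105 D=1024/263] → run A
t=6: vr[C=440832/88105 D=1024/263] → run D
t=7: vr[C=440832/88105 D=946688/208559] → run D
t=8: vr[C=440832/88105 D=1081344/208559 E=440832/88105] → run C
t=9: vr[C=710144/88105 D=1081344/208559 E=440832/88105] → run E
t=10: vr[C=710144/88105 D=1081344/208559 E=1192740352/220350605] → run D
t=11: vr[C=710144/88105 D=1216000/208559 E=1192740352/220350605 H=1192740352/220350605] → run E
t=12: vr[C=710144/88105 D=1216000/208559 E=1282959872/220350605 H=1192740352/220350605] → run H
t=13: vr[C=710144/88105 D=1216000/208559 E=1282959872/220350605 H=201376790016/28865929255] → run E
t=14: vr[C=710144/88105 D=1216000/208559 E=1373179392/220350605 H=201376790016/28865929255] → run D
t=15: vr[C=710144/88105 D=1350656/208559 E=1373179392/220350605 H=201376790016/28865929255] → run E
t=16: vr[C=710144/88105 D=1350656/208559 H=201376790016/28865929255] → run D
t=17: vr[C=710144/88105 D=1485312/208559 H=201376790016/28865929255] → run H
t=18: vr[C=710144/88105 D=1485312/208559 H=49300918784/5773185851] → run D
t=19: vr[C=710144/88105 D=1619968/208559 H=49300918784/5773185851] → run D
t=20: vr[C=710144/88105 H=49300918784/5773185851] → run C
t=21: vr[H=49300918784/5773185851] → run H
t=22: vr[H=291632397824/28865929255] → run H
t=23: vr[H=336760201728/28865929255] → run H
t=24: vr[H=381888005632/28865929255] → run H
t=25: (idle)
t=26: (idle)
t=27: (idle)
t=28: (idle)
t=29: (idle)
t=30: (idle)
t=31: (idle)
t=32: (idle)
t=33: (idle)
t=34: (idle)
t=35: (idle)

running at tick 17 = H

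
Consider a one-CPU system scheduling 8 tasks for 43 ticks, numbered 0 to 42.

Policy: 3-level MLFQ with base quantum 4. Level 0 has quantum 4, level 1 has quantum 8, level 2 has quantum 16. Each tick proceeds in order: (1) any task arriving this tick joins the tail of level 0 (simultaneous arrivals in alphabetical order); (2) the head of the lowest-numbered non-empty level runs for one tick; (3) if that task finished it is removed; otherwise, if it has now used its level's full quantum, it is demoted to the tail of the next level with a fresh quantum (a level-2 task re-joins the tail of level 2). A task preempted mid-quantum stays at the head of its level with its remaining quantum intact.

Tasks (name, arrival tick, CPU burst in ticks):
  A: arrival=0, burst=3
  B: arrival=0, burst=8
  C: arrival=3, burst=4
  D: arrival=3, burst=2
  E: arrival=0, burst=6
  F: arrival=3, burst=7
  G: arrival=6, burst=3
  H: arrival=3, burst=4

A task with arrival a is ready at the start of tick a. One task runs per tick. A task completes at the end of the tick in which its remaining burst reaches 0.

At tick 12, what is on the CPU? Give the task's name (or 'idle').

running at tick 12 = C

t=0: L0/L1/L2 = ABE/-/- → run A
t=1: L0/L1/L2 = ABE/-/- → run A
t=2: L0/L1/L2 = ABE/-/- → run A
t=3: L0/L1/L2 = BECDFH/-/- → run B
t=4: L0/L1/L2 = BECDFH/-/- → run B
t=5: L0/L1/L2 = BECDFH/-/- → run B
t=6: L0/L1/L2 = BECDFHG/-/- → run B
t=7: L0/L1/L2 = ECDFHG/B/- → run E
t=8: L0/L1/L2 = ECDFHG/B/- → run E
t=9: L0/L1/L2 = ECDFHG/B/- → run E
t=10: L0/L1/L2 = ECDFHG/B/- → run E
t=11: L0/L1/L2 = CDFHG/BE/- → run C
t=12: L0/L1/L2 = CDFHG/BE/- → run C
t=13: L0/L1/L2 = CDFHG/BE/- → run C
t=14: L0/L1/L2 = CDFHG/BE/- → run C
t=15: L0/L1/L2 = DFHG/BE/- → run D
t=16: L0/L1/L2 = DFHG/BE/- → run D
t=17: L0/L1/L2 = FHG/BE/- → run F
t=18: L0/L1/L2 = FHG/BE/- → run F
t=19: L0/L1/L2 = FHG/BE/- → run F
t=20: L0/L1/L2 = FHG/BE/- → run F
t=21: L0/L1/L2 = HG/BEF/- → run H
t=22: L0/L1/L2 = HG/BEF/- → run H
t=23: L0/L1/L2 = HG/BEF/- → run H
t=24: L0/L1/L2 = HG/BEF/- → run H
t=25: L0/L1/L2 = G/BEF/- → run G
t=26: L0/L1/L2 = G/BEF/- → run G
t=27: L0/L1/L2 = G/BEF/- → run G
t=28: L0/L1/L2 = -/BEF/- → run B
t=29: L0/L1/L2 = -/BEF/- → run B
t=30: L0/L1/L2 = -/BEF/- → run B
t=31: L0/L1/L2 = -/BEF/- → run B
t=32: L0/L1/L2 = -/EF/- → run E
t=33: L0/L1/L2 = -/EF/- → run E
t=34: L0/L1/L2 = -/F/- → run F
t=35: L0/L1/L2 = -/F/- → run F
t=36: L0/L1/L2 = -/F/- → run F
t=37: (idle)
t=38: (idle)
t=39: (idle)
t=40: (idle)
t=41: (idle)
t=42: (idle)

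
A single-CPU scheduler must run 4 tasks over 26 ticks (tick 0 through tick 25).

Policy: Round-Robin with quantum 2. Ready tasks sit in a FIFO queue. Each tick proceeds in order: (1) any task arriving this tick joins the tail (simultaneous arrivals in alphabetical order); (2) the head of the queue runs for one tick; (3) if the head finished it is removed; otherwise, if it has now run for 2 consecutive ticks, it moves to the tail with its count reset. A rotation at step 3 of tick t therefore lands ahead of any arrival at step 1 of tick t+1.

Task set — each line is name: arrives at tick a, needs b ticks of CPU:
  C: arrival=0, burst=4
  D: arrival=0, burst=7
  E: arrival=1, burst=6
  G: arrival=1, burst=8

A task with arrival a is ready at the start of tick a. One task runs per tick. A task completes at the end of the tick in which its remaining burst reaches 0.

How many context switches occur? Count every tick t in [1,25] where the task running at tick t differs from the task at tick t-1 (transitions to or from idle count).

t=0: queue=[C,D] q_used=0 → run C
t=1: queue=[C,D,E,G] q_used=1 → run C
t=2: queue=[D,E,G,C] q_used=0 → run D
t=3: queue=[D,E,G,C] q_used=1 → run D
t=4: queue=[E,G,C,D] q_used=0 → run E
t=5: queue=[E,G,C,D] q_used=1 → run E
t=6: queue=[G,C,D,E] q_used=0 → run G
t=7: queue=[G,C,D,E] q_used=1 → run G
t=8: queue=[C,D,E,G] q_used=0 → run C
t=9: queue=[C,D,E,G] q_used=1 → run C
t=10: queue=[D,E,G] q_used=0 → run D
t=11: queue=[D,E,G] q_used=1 → run D
t=12: queue=[E,G,D] q_used=0 → run E
t=13: queue=[E,G,D] q_used=1 → run E
t=14: queue=[G,D,E] q_used=0 → run G
t=15: queue=[G,D,E] q_used=1 → run G
t=16: queue=[D,E,G] q_used=0 → run D
t=17: queue=[D,E,G] q_used=1 → run D
t=18: queue=[E,G,D] q_used=0 → run E
t=19: queue=[E,G,D] q_used=1 → run E
t=20: queue=[G,D] q_used=0 → run G
t=21: queue=[G,D] q_used=1 → run G
t=22: queue=[D,G] q_used=0 → run D
t=23: queue=[G] q_used=0 → run G
t=24: queue=[G] q_used=1 → run G
t=25: (idle)

context switches = 13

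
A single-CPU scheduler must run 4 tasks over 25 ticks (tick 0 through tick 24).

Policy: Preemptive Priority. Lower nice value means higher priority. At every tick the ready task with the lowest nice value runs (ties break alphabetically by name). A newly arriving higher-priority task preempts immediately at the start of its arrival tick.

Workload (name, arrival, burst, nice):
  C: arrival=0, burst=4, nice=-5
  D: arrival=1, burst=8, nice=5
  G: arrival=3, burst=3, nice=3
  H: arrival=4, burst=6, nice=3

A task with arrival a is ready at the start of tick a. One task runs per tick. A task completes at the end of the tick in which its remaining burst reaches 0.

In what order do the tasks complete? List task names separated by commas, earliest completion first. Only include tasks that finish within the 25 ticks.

completion order = C, G, H, D

t=0: ready={C} → run C
t=1: ready={C,D} → run C
t=2: ready={C,D} → run C
t=3: ready={C,D,G} → run C
t=4: ready={D,G,H} → run G
t=5: ready={D,G,H} → run G
t=6: ready={D,G,H} → run G
t=7: ready={D,H} → run H
t=8: ready={D,H} → run H
t=9: ready={D,H} → run H
t=10: ready={D,H} → run H
t=11: ready={D,H} → run H
t=12: ready={D,H} → run H
t=13: ready={D} → run D
t=14: ready={D} → run D
t=15: ready={D} → run D
t=16: ready={D} → run D
t=17: ready={D} → run D
t=18: ready={D} → run D
t=19: ready={D} → run D
t=20: ready={D} → run D
t=21: (idle)
t=22: (idle)
t=23: (idle)
t=24: (idle)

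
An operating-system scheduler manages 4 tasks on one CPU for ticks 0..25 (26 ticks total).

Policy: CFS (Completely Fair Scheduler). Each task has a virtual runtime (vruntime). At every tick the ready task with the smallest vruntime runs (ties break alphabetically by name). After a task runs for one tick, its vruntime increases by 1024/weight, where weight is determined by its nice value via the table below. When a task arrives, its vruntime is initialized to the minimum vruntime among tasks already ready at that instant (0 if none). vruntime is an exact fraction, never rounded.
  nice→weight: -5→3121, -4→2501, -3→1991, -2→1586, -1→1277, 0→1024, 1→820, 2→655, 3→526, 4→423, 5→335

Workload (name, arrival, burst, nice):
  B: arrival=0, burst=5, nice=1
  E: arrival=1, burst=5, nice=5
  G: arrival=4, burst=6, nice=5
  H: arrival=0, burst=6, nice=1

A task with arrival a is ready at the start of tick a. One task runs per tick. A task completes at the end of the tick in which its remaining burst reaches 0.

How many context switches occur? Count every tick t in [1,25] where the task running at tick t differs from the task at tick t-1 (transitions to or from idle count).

t=0: vr[B=0 H=0] → run B
t=1: vr[B=256/205 E=0 H=0] → run E
t=2: vr[B=256/205 E=1024/335 H=0] → run H
t=3: vr[B=256/205 E=1024/335 H=256/205] → run B
t=4: vr[B=512/205 E=1024/335 G=256/205 H=256/205] → run G
t=5: vr[B=512/205 E=1024/335 G=59136/13735 H=256/205] → run H
t=6: vr[B=512/205 E=1024/335 G=59136/13735 H=512/205] → run B
t=7: vr[B=768/205 E=1024/335 G=59136/13735 H=512/205] → run H
t=8: vr[B=768/205 E=1024/335 G=59136/13735 H=768/205] → run E
t=9: vr[B=768/205 E=2048/335 G=59136/13735 H=768/205] → run B
t=10: vr[B=1024/205 E=2048/335 G=59136/13735 H=768/205] → run H
t=11: vr[B=1024/205 E=2048/335 G=59136/13735 H=1024/205] → run G
t=12: vr[B=1024/205 E=2048/335 G=20224/2747 H=1024/205] → run B
t=13: vr[E=2048/335 G=20224/2747 H=1024/205] → run H
t=14: vr[E=2048/335 G=20224/2747 H=256/41] → run E
t=15: vr[E=3072/335 G=20224/2747 H=256/41] → run H
t=16: vr[E=3072/335 G=20224/2747] → run G
t=17: vr[E=3072/335 G=143104/13735] → run E
t=18: vr[E=4096/335 G=143104/13735] → run G
t=19: vr[E=4096/335 G=185088/13735] → run E
t=20: vr[G=185088/13735] → run G
t=21: vr[G=227072/13735] → run G
t=22: (idle)
t=23: (idle)
t=24: (idle)
t=25: (idle)

context switches = 21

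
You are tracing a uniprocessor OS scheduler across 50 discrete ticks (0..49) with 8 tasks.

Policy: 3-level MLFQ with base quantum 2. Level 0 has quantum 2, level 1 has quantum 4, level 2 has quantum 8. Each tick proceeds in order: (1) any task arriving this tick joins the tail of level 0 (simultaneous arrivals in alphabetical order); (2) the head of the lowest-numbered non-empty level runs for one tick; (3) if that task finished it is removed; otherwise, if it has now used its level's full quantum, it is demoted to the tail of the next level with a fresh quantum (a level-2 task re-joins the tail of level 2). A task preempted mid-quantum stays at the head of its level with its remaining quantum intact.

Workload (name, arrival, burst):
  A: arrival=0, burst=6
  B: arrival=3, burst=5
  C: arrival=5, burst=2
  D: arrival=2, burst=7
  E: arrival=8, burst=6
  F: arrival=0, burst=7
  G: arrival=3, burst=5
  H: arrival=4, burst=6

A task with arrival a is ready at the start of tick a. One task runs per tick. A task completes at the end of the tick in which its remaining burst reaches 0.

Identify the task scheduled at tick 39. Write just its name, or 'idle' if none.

running at tick 39 = E

t=0: L0/L1/L2 = AF/-/- → run A
t=1: L0/L1/L2 = AF/-/- → run A
t=2: L0/L1/L2 = FD/A/- → run F
t=3: L0/L1/L2 = FDBG/A/- → run F
t=4: L0/L1/L2 = DBGH/AF/- → run D
t=5: L0/L1/L2 = DBGHC/AF/- → run D
t=6: L0/L1/L2 = BGHC/AFD/- → run B
t=7: L0/L1/L2 = BGHC/AFD/- → run B
t=8: L0/L1/L2 = GHCE/AFDB/- → run G
t=9: L0/L1/L2 = GHCE/AFDB/- → run G
t=10: L0/L1/L2 = HCE/AFDBG/- → run H
t=11: L0/L1/L2 = HCE/AFDBG/- → run H
t=12: L0/L1/L2 = CE/AFDBGH/- → run C
t=13: L0/L1/L2 = CE/AFDBGH/- → run C
t=14: L0/L1/L2 = E/AFDBGH/- → run E
t=15: L0/L1/L2 = E/AFDBGH/- → run E
t=16: L0/L1/L2 = -/AFDBGHE/- → run A
t=17: L0/L1/L2 = -/AFDBGHE/- → run A
t=18: L0/L1/L2 = -/AFDBGHE/- → run A
t=19: L0/L1/L2 = -/AFDBGHE/- → run A
t=20: L0/L1/L2 = -/FDBGHE/- → run F
t=21: L0/L1/L2 = -/FDBGHE/- → run F
t=22: L0/L1/L2 = -/FDBGHE/- → run F
t=23: L0/L1/L2 = -/FDBGHE/- → run F
t=24: L0/L1/L2 = -/DBGHE/F → run D
t=25: L0/L1/L2 = -/DBGHE/F → run D
t=26: L0/L1/L2 = -/DBGHE/F → run D
t=27: L0/L1/L2 = -/DBGHE/F → run D
t=28: L0/L1/L2 = -/BGHE/FD → run B
t=29: L0/L1/L2 = -/BGHE/FD → run B
t=30: L0/L1/L2 = -/BGHE/FD → run B
t=31: L0/L1/L2 = -/GHE/FD → run G
t=32: L0/L1/L2 = -/GHE/FD → run G
t=33: L0/L1/L2 = -/GHE/FD → run G
t=34: L0/L1/L2 = -/HE/FD → run H
t=35: L0/L1/L2 = -/HE/FD → run H
t=36: L0/L1/L2 = -/HE/FD → run H
t=37: L0/L1/L2 = -/HE/FD → run H
t=38: L0/L1/L2 = -/E/FD → run E
t=39: L0/L1/L2 = -/E/FD → run E
t=40: L0/L1/L2 = -/E/FD → run E
t=41: L0/L1/L2 = -/E/FD → run E
t=42: L0/L1/L2 = -/-/FD → run F
t=43: L0/L1/L2 = -/-/D → run D
t=44: (idle)
t=45: (idle)
t=46: (idle)
t=47: (idle)
t=48: (idle)
t=49: (idle)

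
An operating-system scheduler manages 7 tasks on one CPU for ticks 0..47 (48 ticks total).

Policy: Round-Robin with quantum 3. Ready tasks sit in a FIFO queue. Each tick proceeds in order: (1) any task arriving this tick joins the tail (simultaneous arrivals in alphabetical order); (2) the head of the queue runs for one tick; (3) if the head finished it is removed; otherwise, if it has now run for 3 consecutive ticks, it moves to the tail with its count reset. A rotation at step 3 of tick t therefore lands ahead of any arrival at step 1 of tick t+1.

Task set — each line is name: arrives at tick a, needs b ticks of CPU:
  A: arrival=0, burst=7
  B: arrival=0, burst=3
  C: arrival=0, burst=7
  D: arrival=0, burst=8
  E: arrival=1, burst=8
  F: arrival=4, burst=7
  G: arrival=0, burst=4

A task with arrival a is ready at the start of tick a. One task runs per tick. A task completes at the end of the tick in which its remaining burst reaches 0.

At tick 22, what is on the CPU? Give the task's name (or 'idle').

t=0: queue=[A,B,C,D,G] q_used=0 → run A
t=1: queue=[A,B,C,D,G,E] q_used=1 → run A
t=2: queue=[A,B,C,D,G,E] q_used=2 → run A
t=3: queue=[B,C,D,G,E,A] q_used=0 → run B
t=4: queue=[B,C,D,G,E,A,F] q_used=1 → run B
t=5: queue=[B,C,D,G,E,A,F] q_used=2 → run B
t=6: queue=[C,D,G,E,A,F] q_used=0 → run C
t=7: queue=[C,D,G,E,A,F] q_used=1 → run C
t=8: queue=[C,D,G,E,A,F] q_used=2 → run C
t=9: queue=[D,G,E,A,F,C] q_used=0 → run D
t=10: queue=[D,G,E,A,F,C] q_used=1 → run D
t=11: queue=[D,G,E,A,F,C] q_used=2 → run D
t=12: queue=[G,E,A,F,C,D] q_used=0 → run G
t=13: queue=[G,E,A,F,C,D] q_used=1 → run G
t=14: queue=[G,E,A,F,C,D] q_used=2 → run G
t=15: queue=[E,A,F,C,D,G] q_used=0 → run E
t=16: queue=[E,A,F,C,D,G] q_used=1 → run E
t=17: queue=[E,A,F,C,D,G] q_used=2 → run E
t=18: queue=[A,F,C,D,G,E] q_used=0 → run A
t=19: queue=[A,F,C,D,G,E] q_used=1 → run A
t=20: queue=[A,F,C,D,G,E] q_used=2 → run A
t=21: queue=[F,C,D,G,E,A] q_used=0 → run F
t=22: queue=[F,C,D,G,E,A] q_used=1 → run F
t=23: queue=[F,C,D,G,E,A] q_used=2 → run F
t=24: queue=[C,D,G,E,A,F] q_used=0 → run C
t=25: queue=[C,D,G,E,A,F] q_used=1 → run C
t=26: queue=[C,D,G,E,A,F] q_used=2 → run C
t=27: queue=[D,G,E,A,F,C] q_used=0 → run D
t=28: queue=[D,G,E,A,F,C] q_used=1 → run D
t=29: queue=[D,G,E,A,F,C] q_used=2 → run D
t=30: queue=[G,E,A,F,C,D] q_used=0 → run G
t=31: queue=[E,A,F,C,D] q_used=0 → run E
t=32: queue=[E,A,F,C,D] q_used=1 → run E
t=33: queue=[E,A,F,C,D] q_used=2 → run E
t=34: queue=[A,F,C,D,E] q_used=0 → run A
t=35: queue=[F,C,D,E] q_used=0 → run F
t=36: queue=[F,C,D,E] q_used=1 → run F
t=37: queue=[F,C,D,E] q_used=2 → run F
t=38: queue=[C,D,E,F] q_used=0 → run C
t=39: queue=[D,E,F] q_used=0 → run D
t=40: queue=[D,E,F] q_used=1 → run D
t=41: queue=[E,F] q_used=0 → run E
t=42: queue=[E,F] q_used=1 → run E
t=43: queue=[F] q_used=0 → run F
t=44: (idle)
t=45: (idle)
t=46: (idle)
t=47: (idle)

running at tick 22 = F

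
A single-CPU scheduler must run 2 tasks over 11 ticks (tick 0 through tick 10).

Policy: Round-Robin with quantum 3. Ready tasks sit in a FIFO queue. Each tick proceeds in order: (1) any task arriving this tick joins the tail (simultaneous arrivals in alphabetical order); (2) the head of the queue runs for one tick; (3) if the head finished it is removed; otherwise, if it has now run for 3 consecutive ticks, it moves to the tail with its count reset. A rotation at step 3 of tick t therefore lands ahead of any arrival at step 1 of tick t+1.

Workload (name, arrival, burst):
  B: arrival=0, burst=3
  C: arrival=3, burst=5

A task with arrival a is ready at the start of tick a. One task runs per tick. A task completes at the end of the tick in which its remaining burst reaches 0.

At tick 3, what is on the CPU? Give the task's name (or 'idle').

running at tick 3 = C

t=0: queue=[B] q_used=0 → run B
t=1: queue=[B] q_used=1 → run B
t=2: queue=[B] q_used=2 → run B
t=3: queue=[C] q_used=0 → run C
t=4: queue=[C] q_used=1 → run C
t=5: queue=[C] q_used=2 → run C
t=6: queue=[C] q_used=0 → run C
t=7: queue=[C] q_used=1 → run C
t=8: (idle)
t=9: (idle)
t=10: (idle)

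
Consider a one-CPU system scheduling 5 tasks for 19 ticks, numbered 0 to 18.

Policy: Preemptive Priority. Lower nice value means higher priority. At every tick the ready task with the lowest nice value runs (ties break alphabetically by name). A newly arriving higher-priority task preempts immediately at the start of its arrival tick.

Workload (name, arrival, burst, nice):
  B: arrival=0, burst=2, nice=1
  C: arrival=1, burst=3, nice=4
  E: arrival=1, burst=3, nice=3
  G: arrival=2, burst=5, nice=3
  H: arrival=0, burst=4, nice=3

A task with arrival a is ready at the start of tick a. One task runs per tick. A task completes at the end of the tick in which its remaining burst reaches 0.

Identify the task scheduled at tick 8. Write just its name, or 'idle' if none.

t=0: ready={B,H} → run B
t=1: ready={B,C,E,H} → run B
t=2: ready={C,E,G,H} → run E
t=3: ready={C,E,G,H} → run E
t=4: ready={C,E,G,H} → run E
t=5: ready={C,G,H} → run G
t=6: ready={C,G,H} → run G
t=7: ready={C,G,H} → run G
t=8: ready={C,G,H} → run G
t=9: ready={C,G,H} → run G
t=10: ready={C,H} → run H
t=11: ready={C,H} → run H
t=12: ready={C,H} → run H
t=13: ready={C,H} → run H
t=14: ready={C} → run C
t=15: ready={C} → run C
t=16: ready={C} → run C
t=17: (idle)
t=18: (idle)

running at tick 8 = G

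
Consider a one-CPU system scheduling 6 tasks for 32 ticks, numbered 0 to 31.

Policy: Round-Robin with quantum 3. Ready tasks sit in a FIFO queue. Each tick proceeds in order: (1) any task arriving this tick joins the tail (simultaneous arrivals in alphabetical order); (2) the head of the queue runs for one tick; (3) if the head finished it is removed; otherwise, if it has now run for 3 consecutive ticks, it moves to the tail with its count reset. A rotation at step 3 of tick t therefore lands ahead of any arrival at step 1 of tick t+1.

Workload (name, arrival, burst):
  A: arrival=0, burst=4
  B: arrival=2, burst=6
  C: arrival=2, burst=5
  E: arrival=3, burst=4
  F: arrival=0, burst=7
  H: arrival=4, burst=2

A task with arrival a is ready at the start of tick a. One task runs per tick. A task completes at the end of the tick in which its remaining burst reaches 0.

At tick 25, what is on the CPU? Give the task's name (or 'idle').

running at tick 25 = C

t=0: queue=[A,F] q_used=0 → run A
t=1: queue=[A,F] q_used=1 → run A
t=2: queue=[A,F,B,C] q_used=2 → run A
t=3: queue=[F,B,C,A,E] q_used=0 → run F
t=4: queue=[F,B,C,A,E,H] q_used=1 → run F
t=5: queue=[F,B,C,A,E,H] q_used=2 → run F
t=6: queue=[B,C,A,E,H,F] q_used=0 → run B
t=7: queue=[B,C,A,E,H,F] q_used=1 → run B
t=8: queue=[B,C,A,E,H,F] q_used=2 → run B
t=9: queue=[C,A,E,H,F,B] q_used=0 → run C
t=10: queue=[C,A,E,H,F,B] q_used=1 → run C
t=11: queue=[C,A,E,H,F,B] q_used=2 → run C
t=12: queue=[A,E,H,F,B,C] q_used=0 → run A
t=13: queue=[E,H,F,B,C] q_used=0 → run E
t=14: queue=[E,H,F,B,C] q_used=1 → run E
t=15: queue=[E,H,F,B,C] q_used=2 → run E
t=16: queue=[H,F,B,C,E] q_used=0 → run H
t=17: queue=[H,F,B,C,E] q_used=1 → run H
t=18: queue=[F,B,C,E] q_used=0 → run F
t=19: queue=[F,B,C,E] q_used=1 → run F
t=20: queue=[F,B,C,E] q_used=2 → run F
t=21: queue=[B,C,E,F] q_used=0 → run B
t=22: queue=[B,C,E,F] q_used=1 → run B
t=23: queue=[B,C,E,F] q_used=2 → run B
t=24: queue=[C,E,F] q_used=0 → run C
t=25: queue=[C,E,F] q_used=1 → run C
t=26: queue=[E,F] q_used=0 → run E
t=27: queue=[F] q_used=0 → run F
t=28: (idle)
t=29: (idle)
t=30: (idle)
t=31: (idle)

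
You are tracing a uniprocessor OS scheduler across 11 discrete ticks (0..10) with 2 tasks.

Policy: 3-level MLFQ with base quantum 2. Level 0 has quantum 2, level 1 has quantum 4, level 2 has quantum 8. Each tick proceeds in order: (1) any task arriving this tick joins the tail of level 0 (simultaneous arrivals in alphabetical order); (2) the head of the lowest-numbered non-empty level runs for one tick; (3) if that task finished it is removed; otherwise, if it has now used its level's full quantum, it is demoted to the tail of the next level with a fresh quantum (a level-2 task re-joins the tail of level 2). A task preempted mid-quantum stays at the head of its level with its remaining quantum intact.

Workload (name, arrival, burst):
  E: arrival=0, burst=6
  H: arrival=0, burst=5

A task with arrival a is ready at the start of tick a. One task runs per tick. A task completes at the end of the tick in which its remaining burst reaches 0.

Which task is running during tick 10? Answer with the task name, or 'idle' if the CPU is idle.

t=0: L0/L1/L2 = EH/-/- → run E
t=1: L0/L1/L2 = EH/-/- → run E
t=2: L0/L1/L2 = H/E/- → run H
t=3: L0/L1/L2 = H/E/- → run H
t=4: L0/L1/L2 = -/EH/- → run E
t=5: L0/L1/L2 = -/EH/- → run E
t=6: L0/L1/L2 = -/EH/- → run E
t=7: L0/L1/L2 = -/EH/- → run E
t=8: L0/L1/L2 = -/H/- → run H
t=9: L0/L1/L2 = -/H/- → run H
t=10: L0/L1/L2 = -/H/- → run H

running at tick 10 = H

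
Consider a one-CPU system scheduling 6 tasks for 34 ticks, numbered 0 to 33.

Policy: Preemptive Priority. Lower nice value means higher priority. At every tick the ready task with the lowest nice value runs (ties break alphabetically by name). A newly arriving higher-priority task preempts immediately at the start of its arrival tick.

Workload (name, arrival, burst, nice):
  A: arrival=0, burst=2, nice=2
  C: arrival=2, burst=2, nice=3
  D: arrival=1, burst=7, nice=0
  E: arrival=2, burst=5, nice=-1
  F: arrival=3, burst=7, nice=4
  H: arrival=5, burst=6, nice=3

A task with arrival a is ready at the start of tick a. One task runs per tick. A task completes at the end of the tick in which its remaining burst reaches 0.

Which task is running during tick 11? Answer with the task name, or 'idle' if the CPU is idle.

running at tick 11 = D

t=0: ready={A} → run A
t=1: ready={A,D} → run D
t=2: ready={A,C,D,E} → run E
t=3: ready={A,C,D,E,F} → run E
t=4: ready={A,C,D,E,F} → run E
t=5: ready={A,C,D,E,F,H} → run E
t=6: ready={A,C,D,E,F,H} → run E
t=7: ready={A,C,D,F,H} → run D
t=8: ready={A,C,D,F,H} → run D
t=9: ready={A,C,D,F,H} → run D
t=10: ready={A,C,D,F,H} → run D
t=11: ready={A,C,D,F,H} → run D
t=12: ready={A,C,D,F,H} → run D
t=13: ready={A,C,F,H} → run A
t=14: ready={C,F,H} → run C
t=15: ready={C,F,H} → run C
t=16: ready={F,H} → run H
t=17: ready={F,H} → run H
t=18: ready={F,H} → run H
t=19: ready={F,H} → run H
t=20: ready={F,H} → run H
t=21: ready={F,H} → run H
t=22: ready={F} → run F
t=23: ready={F} → run F
t=24: ready={F} → run F
t=25: ready={F} → run F
t=26: ready={F} → run F
t=27: ready={F} → run F
t=28: ready={F} → run F
t=29: (idle)
t=30: (idle)
t=31: (idle)
t=32: (idle)
t=33: (idle)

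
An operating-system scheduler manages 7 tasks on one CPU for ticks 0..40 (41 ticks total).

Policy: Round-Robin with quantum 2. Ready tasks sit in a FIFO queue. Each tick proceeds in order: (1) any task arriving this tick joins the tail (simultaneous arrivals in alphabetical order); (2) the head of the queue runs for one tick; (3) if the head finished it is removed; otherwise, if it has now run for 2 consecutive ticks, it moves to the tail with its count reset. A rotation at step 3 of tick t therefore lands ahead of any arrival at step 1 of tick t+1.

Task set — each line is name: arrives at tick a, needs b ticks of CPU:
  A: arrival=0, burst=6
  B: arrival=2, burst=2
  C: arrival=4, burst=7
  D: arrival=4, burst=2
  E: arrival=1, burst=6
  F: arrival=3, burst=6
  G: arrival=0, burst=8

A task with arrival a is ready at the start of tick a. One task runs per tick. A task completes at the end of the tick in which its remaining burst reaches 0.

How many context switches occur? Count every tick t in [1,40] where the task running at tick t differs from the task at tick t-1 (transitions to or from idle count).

t=0: queue=[A,G] q_used=0 → run A
t=1: queue=[A,G,E] q_used=1 → run A
t=2: queue=[G,E,A,B] q_used=0 → run G
t=3: queue=[G,E,A,B,F] q_used=1 → run G
t=4: queue=[E,A,B,F,G,C,D] q_used=0 → run E
t=5: queue=[E,A,B,F,G,C,D] q_used=1 → run E
t=6: queue=[A,B,F,G,C,D,E] q_used=0 → run A
t=7: queue=[A,B,F,G,C,D,E] q_used=1 → run A
t=8: queue=[B,F,G,C,D,E,A] q_used=0 → run B
t=9: queue=[B,F,G,C,D,E,A] q_used=1 → run B
t=10: queue=[F,G,C,D,E,A] q_used=0 → run F
t=11: queue=[F,G,C,D,E,A] q_used=1 → run F
t=12: queue=[G,C,D,E,A,F] q_used=0 → run G
t=13: queue=[G,C,D,E,A,F] q_used=1 → run G
t=14: queue=[C,D,E,A,F,G] q_used=0 → run C
t=15: queue=[C,D,E,A,F,G] q_used=1 → run C
t=16: queue=[D,E,A,F,G,C] q_used=0 → run D
t=17: queue=[D,E,A,F,G,C] q_used=1 → run D
t=18: queue=[E,A,F,G,C] q_used=0 → run E
t=19: queue=[E,A,F,G,C] q_used=1 → run E
t=20: queue=[A,F,G,C,E] q_used=0 → run A
t=21: queue=[A,F,G,C,E] q_used=1 → run A
t=22: queue=[F,G,C,E] q_used=0 → run F
t=23: queue=[F,G,C,E] q_used=1 → run F
t=24: queue=[G,C,E,F] q_used=0 → run G
t=25: queue=[G,C,E,F] q_used=1 → run G
t=26: queue=[C,E,F,G] q_used=0 → run C
t=27: queue=[C,E,F,G] q_used=1 → run C
t=28: queue=[E,F,G,C] q_used=0 → run E
t=29: queue=[E,F,G,C] q_used=1 → run E
t=30: queue=[F,G,C] q_used=0 → run F
t=31: queue=[F,G,C] q_used=1 → run F
t=32: queue=[G,C] q_used=0 → run G
t=33: queue=[G,C] q_used=1 → run G
t=34: queue=[C] q_used=0 → run C
t=35: queue=[C] q_used=1 → run C
t=36: queue=[C] q_used=0 → run C
t=37: (idle)
t=38: (idle)
t=39: (idle)
t=40: (idle)

context switches = 18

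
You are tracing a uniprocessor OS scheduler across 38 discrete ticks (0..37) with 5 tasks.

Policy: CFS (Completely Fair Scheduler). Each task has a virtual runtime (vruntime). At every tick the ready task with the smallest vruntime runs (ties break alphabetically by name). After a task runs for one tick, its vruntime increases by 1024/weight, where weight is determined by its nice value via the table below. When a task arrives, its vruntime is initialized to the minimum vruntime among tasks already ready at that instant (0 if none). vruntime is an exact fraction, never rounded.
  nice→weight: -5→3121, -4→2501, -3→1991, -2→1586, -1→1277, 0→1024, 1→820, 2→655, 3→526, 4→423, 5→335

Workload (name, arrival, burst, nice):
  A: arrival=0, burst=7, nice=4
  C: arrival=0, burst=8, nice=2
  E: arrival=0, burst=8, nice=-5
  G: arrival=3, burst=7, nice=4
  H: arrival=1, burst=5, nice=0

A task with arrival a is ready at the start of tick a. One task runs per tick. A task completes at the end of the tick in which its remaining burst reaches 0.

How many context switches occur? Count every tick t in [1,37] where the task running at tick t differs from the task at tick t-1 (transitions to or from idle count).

t=0: vr[A=0 C=0 E=0] → run A
t=1: vr[A=1024/423 C=0 E=0 H=0] → run C
t=2: vr[A=1024/423 C=1024/655 E=0 H=0] → run E
t=3: vr[A=1024/423 C=1024/655 E=1024/3121 G=0 H=0] → run G
t=4: vr[A=1024/423 C=1024/655 E=1024/3121 G=1024/423 H=0] → run H
t=5: vr[A=1024/423 C=1024/655 E=1024/3121 G=1024/423 H=1] → run E
t=6: vr[A=1024/423 C=1024/655 E=2048/3121 G=1024/423 H=1] → run E
t=7: vr[A=1024/423 C=1024/655 E=3072/3121 G=1024/423 H=1] → run E
t=8: vr[A=1024/423 C=1024/655 E=4096/3121 G=1024/423 H=1] → run H
t=9: vr[A=1024/423 C=1024/655 E=4096/3121 G=1024/423 H=2] → run E
t=10: vr[A=1024/423 C=1024/655 E=5120/3121 G=1024/423 H=2] → run C
t=11: vr[A=1024/423 C=2048/655 E=5120/3121 G=1024/423 H=2] → run E
t=12: vr[A=1024/423 C=2048/655 E=6144/3121 G=1024/423 H=2] → run E
t=13: vr[A=1024/423 C=2048/655 E=7168/3121 G=1024/423 H=2] → run H
t=14: vr[A=1024/423 C=2048/655 E=7168/3121 G=1024/423 H=3] → run E
t=15: vr[A=1024/423 C=2048/655 G=1024/423 H=3] → run A
t=16: vr[A=2048/423 C=2048/655 G=1024/423 H=3] → run G
t=17: vr[A=2048/423 C=2048/655 G=2048/423 H=3] → run H
t=18: vr[A=2048/423 C=2048/655 G=2048/423 H=4] → run C
t=19: vr[A=2048/423 C=3072/655 G=2048/423 H=4] → run H
t=20: vr[A=2048/423 C=3072/655 G=2048/423] → run C
t=21: vr[A=2048/423 C=4096/655 G=2048/423] → run A
t=22: vr[A=1024/141 C=4096/655 G=2048/423] → run G
t=23: vr[A=1024/141 C=4096/655 G=1024/141] → run C
t=24: vr[A=1024/141 C=1024/131 G=1024/141] → run A
t=25: vr[A=4096/423 C=1024/131 G=1024/141] → run G
t=26: vr[A=4096/423 C=1024/131 G=4096/423] → run C
t=27: vr[A=4096/423 C=6144/655 G=4096/423] → run C
t=28: vr[A=4096/423 C=7168/655 G=4096/423] → run A
t=29: vr[A=5120/423 C=7168/655 G=4096/423] → run G
t=30: vr[A=5120/423 C=7168/655 G=5120/423] → run C
t=31: vr[A=5120/423 G=5120/423] → run A
t=32: vr[A=2048/141 G=5120/423] → run G
t=33: vr[A=2048/141 G=2048/141] → run A
t=34: vr[G=2048/141] → run G
t=35: (idle)
t=36: (idle)
t=37: (idle)

context switches = 31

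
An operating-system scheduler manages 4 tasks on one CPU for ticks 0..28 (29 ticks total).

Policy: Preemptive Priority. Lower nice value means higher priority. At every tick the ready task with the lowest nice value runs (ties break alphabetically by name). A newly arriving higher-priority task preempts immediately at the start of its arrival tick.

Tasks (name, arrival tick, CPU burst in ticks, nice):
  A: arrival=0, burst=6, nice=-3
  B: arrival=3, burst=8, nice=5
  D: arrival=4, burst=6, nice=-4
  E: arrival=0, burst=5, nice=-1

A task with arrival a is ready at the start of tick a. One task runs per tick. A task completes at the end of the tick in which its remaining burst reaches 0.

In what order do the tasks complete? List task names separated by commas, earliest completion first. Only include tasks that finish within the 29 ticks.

completion order = D, A, E, B

t=0: ready={A,E} → run A
t=1: ready={A,E} → run A
t=2: ready={A,E} → run A
t=3: ready={A,B,E} → run A
t=4: ready={A,B,D,E} → run D
t=5: ready={A,B,D,E} → run D
t=6: ready={A,B,D,E} → run D
t=7: ready={A,B,D,E} → run D
t=8: ready={A,B,D,E} → run D
t=9: ready={A,B,D,E} → run D
t=10: ready={A,B,E} → run A
t=11: ready={A,B,E} → run A
t=12: ready={B,E} → run E
t=13: ready={B,E} → run E
t=14: ready={B,E} → run E
t=15: ready={B,E} → run E
t=16: ready={B,E} → run E
t=17: ready={B} → run B
t=18: ready={B} → run B
t=19: ready={B} → run B
t=20: ready={B} → run B
t=21: ready={B} → run B
t=22: ready={B} → run B
t=23: ready={B} → run B
t=24: ready={B} → run B
t=25: (idle)
t=26: (idle)
t=27: (idle)
t=28: (idle)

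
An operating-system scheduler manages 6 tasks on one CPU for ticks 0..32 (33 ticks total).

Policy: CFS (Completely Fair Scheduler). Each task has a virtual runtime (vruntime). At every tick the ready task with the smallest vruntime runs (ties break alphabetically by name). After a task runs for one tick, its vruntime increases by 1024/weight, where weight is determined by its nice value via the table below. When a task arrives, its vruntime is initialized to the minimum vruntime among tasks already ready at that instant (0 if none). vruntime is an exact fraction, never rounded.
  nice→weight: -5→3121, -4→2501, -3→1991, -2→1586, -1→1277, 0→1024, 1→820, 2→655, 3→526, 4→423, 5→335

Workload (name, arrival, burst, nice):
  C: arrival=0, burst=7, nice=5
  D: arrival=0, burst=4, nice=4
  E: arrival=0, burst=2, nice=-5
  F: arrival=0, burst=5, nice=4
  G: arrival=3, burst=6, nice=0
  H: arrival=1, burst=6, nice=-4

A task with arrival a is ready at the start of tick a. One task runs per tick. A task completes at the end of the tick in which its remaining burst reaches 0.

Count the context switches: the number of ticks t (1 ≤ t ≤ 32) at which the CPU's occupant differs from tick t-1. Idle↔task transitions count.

context switches = 26

t=0: vr[C=0 D=0 E=0 F=0] → run C
t=1: vr[C=1024/335 D=0 E=0 F=0 H=0] → run D
t=2: vr[C=1024/335 D=1024/423 E=0 F=0 H=0] → run E
t=3: vr[C=1024/335 D=1024/423 E=1024/3121 F=0 G=0 H=0] → run F
t=4: vr[C=1024/335 D=1024/423 E=1024/3121 F=1024/423 G=0 H=0] → run G
t=5: vr[C=1024/335 D=1024/423 E=1024/3121 F=1024/423 G=1 H=0] → run H
t=6: vr[C=1024/335 D=1024/423 E=1024/3121 F=1024/423 G=1 H=1024/2501] → run E
t=7: vr[C=1024/335 D=1024/423 F=1024/423 G=1 H=1024/2501] → run H
t=8: vr[C=1024/335 D=1024/423 F=1024/423 G=1 H=2048/2501] → run H
t=9: vr[C=1024/335 D=1024/423 F=1024/423 G=1 H=3072/2501] → run G
t=10: vr[C=1024/335 D=1024/423 F=1024/423 G=2 H=3072/2501] → run H
t=11: vr[C=1024/335 D=1024/423 F=1024/423 G=2 H=4096/2501] → run H
t=12: vr[C=1024/335 D=1024/423 F=1024/423 G=2 H=5120/2501] → run G
t=13: vr[C=1024/335 D=1024/423 F=1024/423 G=3 H=5120/2501] → run H
t=14: vr[C=1024/335 D=1024/423 F=1024/423 G=3] → run D
t=15: vr[C=1024/335 D=2048/423 F=1024/423 G=3] → run F
t=16: vr[C=1024/335 D=2048/423 F=2048/423 G=3] → run G
t=17: vr[C=1024/335 D=2048/423 F=2048/423 G=4] → run C
t=18: vr[C=2048/335 D=2048/423 F=2048/423 G=4] → run G
t=19: vr[C=2048/335 D=2048/423 F=2048/423 G=5] → run D
t=20: vr[C=2048/335 D=1024/141 F=2048/423 G=5] → run F
t=21: vr[C=2048/335 D=1024/141 F=1024/141 G=5] → run G
t=22: vr[C=2048/335 D=1024/141 F=1024/141] → run C
t=23: vr[C=3072/335 D=1024/141 F=1024/141] → run D
t=24: vr[C=3072/335 F=1024/141] → run F
t=25: vr[C=3072/335 F=4096/423] → run C
t=26: vr[C=4096/335 F=4096/423] → run F
t=27: vr[C=4096/335] → run C
t=28: vr[C=1024/67] → run C
t=29: vr[C=6144/335] → run C
t=30: (idle)
t=31: (idle)
t=32: (idle)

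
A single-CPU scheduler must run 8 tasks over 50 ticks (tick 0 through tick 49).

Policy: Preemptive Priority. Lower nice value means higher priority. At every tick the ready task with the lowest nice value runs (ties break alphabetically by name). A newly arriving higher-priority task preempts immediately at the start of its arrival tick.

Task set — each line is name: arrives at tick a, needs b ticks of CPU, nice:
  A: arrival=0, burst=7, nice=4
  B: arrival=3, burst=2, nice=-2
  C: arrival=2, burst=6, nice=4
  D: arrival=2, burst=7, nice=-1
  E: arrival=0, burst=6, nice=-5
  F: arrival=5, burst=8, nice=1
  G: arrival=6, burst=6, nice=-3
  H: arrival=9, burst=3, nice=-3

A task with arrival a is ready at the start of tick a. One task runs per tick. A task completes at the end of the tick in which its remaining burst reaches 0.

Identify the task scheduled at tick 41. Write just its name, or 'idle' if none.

t=0: ready={A,E} → run E
t=1: ready={A,E} → run E
t=2: ready={A,C,D,E} → run E
t=3: ready={A,B,C,D,E} → run E
t=4: ready={A,B,C,D,E} → run E
t=5: ready={A,B,C,D,E,F} → run E
t=6: ready={A,B,C,D,F,G} → run G
t=7: ready={A,B,C,D,F,G} → run G
t=8: ready={A,B,C,D,F,G} → run G
t=9: ready={A,B,C,D,F,G,H} → run G
t=10: ready={A,B,C,D,F,G,H} → run G
t=11: ready={A,B,C,D,F,G,H} → run G
t=12: ready={A,B,C,D,F,H} → run H
t=13: ready={A,B,C,D,F,H} → run H
t=14: ready={A,B,C,D,F,H} → run H
t=15: ready={A,B,C,D,F} → run B
t=16: ready={A,B,C,D,F} → run B
t=17: ready={A,C,D,F} → run D
t=18: ready={A,C,D,F} → run D
t=19: ready={A,C,D,F} → run D
t=20: ready={A,C,D,F} → run D
t=21: ready={A,C,D,F} → run D
t=22: ready={A,C,D,F} → run D
t=23: ready={A,C,D,F} → run D
t=24: ready={A,C,F} → run F
t=25: ready={A,C,F} → run F
t=26: ready={A,C,F} → run F
t=27: ready={A,C,F} → run F
t=28: ready={A,C,F} → run F
t=29: ready={A,C,F} → run F
t=30: ready={A,C,F} → run F
t=31: ready={A,C,F} → run F
t=32: ready={A,C} → run A
t=33: ready={A,C} → run A
t=34: ready={A,C} → run A
t=35: ready={A,C} → run A
t=36: ready={A,C} → run A
t=37: ready={A,C} → run A
t=38: ready={A,C} → run A
t=39: ready={C} → run C
t=40: ready={C} → run C
t=41: ready={C} → run C
t=42: ready={C} → run C
t=43: ready={C} → run C
t=44: ready={C} → run C
t=45: (idle)
t=46: (idle)
t=47: (idle)
t=48: (idle)
t=49: (idle)

running at tick 41 = C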